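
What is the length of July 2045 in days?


July 2045

31 days


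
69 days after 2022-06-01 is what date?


Start: 2022-06-01, add 69 days
June 2022 has 30 days: 30 - 1 = 29 days to June 30 -> 40 left
July 2022 has 31 days -> 9 left
August 2022: 9 <= 31 -> lands on August 9

Result: 2022-08-09


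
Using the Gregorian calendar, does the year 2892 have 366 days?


Gregorian leap year rule: divisible by 4, but not by 100, unless also by 400.
2892 is divisible by 4 but not 100 -> leap year

Yes


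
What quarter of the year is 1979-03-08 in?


Month: March (month 3)
Q1: Jan-Mar, Q2: Apr-Jun, Q3: Jul-Sep, Q4: Oct-Dec

Q1


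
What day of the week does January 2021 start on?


Target: January 1, 2021
Anchor: Jan 1, 2021. With p = 2021 - 1 = 2020: (p + p//4 - p//100 + p//400) mod 7 = (2020 + 505 - 20 + 5) mod 7 = 2510 mod 7 = 4 -> Friday (Mon=0 ... Sun=6)
Offset from anchor: 0 days
Weekday index = (4 + 0) mod 7 = 4

Friday


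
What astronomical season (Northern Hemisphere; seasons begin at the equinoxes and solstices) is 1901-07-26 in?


Date: July 26
Astronomical Summer (approx.; exact equinox/solstice day varies by year): June 21 to September 21
July 26 falls within the Summer window

Summer


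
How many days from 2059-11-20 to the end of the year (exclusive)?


Day of year: 324 of 365
Remaining = 365 - 324

41 days


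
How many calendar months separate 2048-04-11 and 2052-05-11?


From April 2048 to May 2052
4 years * 12 = 48 months, plus 1 month = 49

49 months


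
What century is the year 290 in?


Century = (year - 1) // 100 + 1
= (290 - 1) // 100 + 1
= 289 // 100 + 1
= 2 + 1

3rd century


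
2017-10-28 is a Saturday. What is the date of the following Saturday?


Current: Saturday
Target: Saturday
Days ahead: 7

Next Saturday: 2017-11-04


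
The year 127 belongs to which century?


Century = (year - 1) // 100 + 1
= (127 - 1) // 100 + 1
= 126 // 100 + 1
= 1 + 1

2nd century


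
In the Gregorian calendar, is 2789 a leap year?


Gregorian leap year rule: divisible by 4, but not by 100, unless also by 400.
2789 is not divisible by 4 -> not a leap year

No


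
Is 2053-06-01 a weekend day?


Anchor: Jan 1, 2053. With p = 2053 - 1 = 2052: (p + p//4 - p//100 + p//400) mod 7 = (2052 + 513 - 20 + 5) mod 7 = 2550 mod 7 = 2 -> Wednesday (Mon=0 ... Sun=6)
Day of year: 152; offset = 151
Weekday index = (2 + 151) mod 7 = 6 -> Sunday
Weekend days: Saturday, Sunday

Yes


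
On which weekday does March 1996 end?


March 1996 has 31 days
Anchor: Jan 1, 1996. With p = 1996 - 1 = 1995: (p + p//4 - p//100 + p//400) mod 7 = (1995 + 498 - 19 + 4) mod 7 = 2478 mod 7 = 0 -> Monday (Mon=0 ... Sun=6)
Days before March (Jan-Feb): 60; March 1 index = (0 + 60) mod 7 = 4 -> Friday
Last day offset: 31 - 1 = 30 days
Weekday index = (4 + 30) mod 7 = 6

Sunday, March 31


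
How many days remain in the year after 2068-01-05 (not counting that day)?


Day of year: 5 of 366
Remaining = 366 - 5

361 days


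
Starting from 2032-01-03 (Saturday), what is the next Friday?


Current: Saturday
Target: Friday
Days ahead: 6

Next Friday: 2032-01-09


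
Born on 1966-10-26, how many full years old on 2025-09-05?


Birth: 1966-10-26
Reference: 2025-09-05
Year difference: 2025 - 1966 = 59
Birthday not yet reached in 2025, subtract 1

58 years old


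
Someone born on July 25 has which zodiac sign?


Date: July 25
Conventional tropical zodiac dates: Leo from July 23 onward; Virgo starts August 23
July 25 falls within the Leo range

Leo


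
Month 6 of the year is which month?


Month 6 of 12

June


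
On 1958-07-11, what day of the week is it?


Date: July 11, 1958
Anchor: Jan 1, 1958. With p = 1958 - 1 = 1957: (p + p//4 - p//100 + p//400) mod 7 = (1957 + 489 - 19 + 4) mod 7 = 2431 mod 7 = 2 -> Wednesday (Mon=0 ... Sun=6)
Days before July (Jan-Jun): 181; offset = 181 + 11 - 1 = 191
Weekday index = (2 + 191) mod 7 = 4

Day of the week: Friday


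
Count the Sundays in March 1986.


March 1986 has 31 days
Anchor: Jan 1, 1986. With p = 1986 - 1 = 1985: (p + p//4 - p//100 + p//400) mod 7 = (1985 + 496 - 19 + 4) mod 7 = 2466 mod 7 = 2 -> Wednesday (Mon=0 ... Sun=6)
Days before March (Jan-Feb): 59; March 1 index = (2 + 59) mod 7 = 5 -> Saturday
First Sunday is March 2
Sundays: 2, 9, 16, 23, 30

5 Sundays


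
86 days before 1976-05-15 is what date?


Start: 1976-05-15, subtract 86 days
Back 15 days from May 15 reaches April 30, 1976 -> 71 left
April 1976 has 30 days -> back to March 31, 1976 -> 41 left
March 1976 has 31 days -> back to February 29, 1976 -> 10 left
February 1976: 29 - 10 = 19 -> lands on February 19

Result: 1976-02-19


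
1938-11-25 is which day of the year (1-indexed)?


Date: November 25, 1938
Days in months 1 through 10: 304
Plus 25 days in November

Day of year: 329


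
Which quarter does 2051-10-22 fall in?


Month: October (month 10)
Q1: Jan-Mar, Q2: Apr-Jun, Q3: Jul-Sep, Q4: Oct-Dec

Q4


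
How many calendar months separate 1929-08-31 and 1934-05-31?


From August 1929 to May 1934
5 years * 12 = 60 months, minus 3 months = 57

57 months


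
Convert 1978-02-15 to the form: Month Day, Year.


ISO 1978-02-15 parses as year=1978, month=02, day=15
Month 2 -> February

February 15, 1978


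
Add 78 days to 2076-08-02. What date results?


Start: 2076-08-02, add 78 days
August 2076 has 31 days: 31 - 2 = 29 days to August 31 -> 49 left
September 2076 has 30 days -> 19 left
October 2076: 19 <= 31 -> lands on October 19

Result: 2076-10-19


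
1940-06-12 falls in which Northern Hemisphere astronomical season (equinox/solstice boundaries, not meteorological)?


Date: June 12
Astronomical Spring (approx.; exact equinox/solstice day varies by year): March 20 to June 20
June 12 falls within the Spring window

Spring


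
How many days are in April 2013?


April 2013

30 days


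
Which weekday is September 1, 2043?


Target: September 1, 2043
Anchor: Jan 1, 2043. With p = 2043 - 1 = 2042: (p + p//4 - p//100 + p//400) mod 7 = (2042 + 510 - 20 + 5) mod 7 = 2537 mod 7 = 3 -> Thursday (Mon=0 ... Sun=6)
Days before September (Jan-Aug): 243 days
Weekday index = (3 + 243) mod 7 = 1

Tuesday


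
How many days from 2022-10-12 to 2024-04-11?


From 2022-10-12 to 2024-04-11
2022-10-12: days before October = 31 + 28 + 31 + 30 + 31 + 30 + 31 + 31 + 30 = 273 (2022 is not a leap year); day of year = 273 + 12 = 285
2024-04-11: days before April = 31 + 29 + 31 = 91 (2024 is a leap year); day of year = 91 + 11 = 102
Rest of 2022: 365 - 285 = 80
Full years 2023 (365): 365
Total = 80 + 365 + 102 = 547

547 days


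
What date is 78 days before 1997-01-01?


Start: 1997-01-01, subtract 78 days
Back 1 day from January 1 reaches December 31, 1996 -> 77 left
December 1996 has 31 days -> back to November 30, 1996 -> 46 left
November 1996 has 30 days -> back to October 31, 1996 -> 16 left
October 1996: 31 - 16 = 15 -> lands on October 15

Result: 1996-10-15


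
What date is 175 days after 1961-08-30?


Start: 1961-08-30, add 175 days
August 1961 has 31 days: 31 - 30 = 1 day to August 31 -> 174 left
September 1961 has 30 days -> 144 left
October 1961 has 31 days -> 113 left
November 1961 has 30 days -> 83 left
December 1961 has 31 days -> 52 left
January 1962 has 31 days -> 21 left
February 1962: 21 <= 28 -> lands on February 21

Result: 1962-02-21


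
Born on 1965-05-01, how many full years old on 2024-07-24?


Birth: 1965-05-01
Reference: 2024-07-24
Year difference: 2024 - 1965 = 59

59 years old


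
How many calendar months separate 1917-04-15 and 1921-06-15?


From April 1917 to June 1921
4 years * 12 = 48 months, plus 2 months = 50

50 months


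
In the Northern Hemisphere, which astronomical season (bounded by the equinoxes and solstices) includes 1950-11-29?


Date: November 29
Astronomical Autumn (approx.; exact equinox/solstice day varies by year): September 22 to December 20
November 29 falls within the Autumn window

Autumn


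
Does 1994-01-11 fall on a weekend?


Anchor: Jan 1, 1994. With p = 1994 - 1 = 1993: (p + p//4 - p//100 + p//400) mod 7 = (1993 + 498 - 19 + 4) mod 7 = 2476 mod 7 = 5 -> Saturday (Mon=0 ... Sun=6)
Day of year: 11; offset = 10
Weekday index = (5 + 10) mod 7 = 1 -> Tuesday
Weekend days: Saturday, Sunday

No


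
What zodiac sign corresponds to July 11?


Date: July 11
Conventional tropical zodiac dates: Cancer from June 21 onward; Leo starts July 23
July 11 falls within the Cancer range

Cancer


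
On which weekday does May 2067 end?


May 2067 has 31 days
Anchor: Jan 1, 2067. With p = 2067 - 1 = 2066: (p + p//4 - p//100 + p//400) mod 7 = (2066 + 516 - 20 + 5) mod 7 = 2567 mod 7 = 5 -> Saturday (Mon=0 ... Sun=6)
Days before May (Jan-Apr): 120; May 1 index = (5 + 120) mod 7 = 6 -> Sunday
Last day offset: 31 - 1 = 30 days
Weekday index = (6 + 30) mod 7 = 1

Tuesday, May 31


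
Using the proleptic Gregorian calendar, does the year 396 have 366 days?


Gregorian leap year rule: divisible by 4, but not by 100, unless also by 400.
396 is divisible by 4 but not 100 -> leap year

Yes


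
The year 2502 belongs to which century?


Century = (year - 1) // 100 + 1
= (2502 - 1) // 100 + 1
= 2501 // 100 + 1
= 25 + 1

26th century


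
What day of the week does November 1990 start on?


Target: November 1, 1990
Anchor: Jan 1, 1990. With p = 1990 - 1 = 1989: (p + p//4 - p//100 + p//400) mod 7 = (1989 + 497 - 19 + 4) mod 7 = 2471 mod 7 = 0 -> Monday (Mon=0 ... Sun=6)
Days before November (Jan-Oct): 304 days
Weekday index = (0 + 304) mod 7 = 3

Thursday


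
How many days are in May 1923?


May 1923

31 days


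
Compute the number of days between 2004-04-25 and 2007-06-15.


From 2004-04-25 to 2007-06-15
2004-04-25: days before April = 31 + 29 + 31 = 91 (2004 is a leap year); day of year = 91 + 25 = 116
2007-06-15: days before June = 31 + 28 + 31 + 30 + 31 = 151 (2007 is not a leap year); day of year = 151 + 15 = 166
Rest of 2004: 366 - 116 = 250
Full years 2005 (365), 2006 (365): 730
Total = 250 + 730 + 166 = 1146

1146 days


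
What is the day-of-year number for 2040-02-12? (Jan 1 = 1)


Date: February 12, 2040
Days in months 1 through 1: 31
Plus 12 days in February

Day of year: 43


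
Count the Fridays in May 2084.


May 2084 has 31 days
Anchor: Jan 1, 2084. With p = 2084 - 1 = 2083: (p + p//4 - p//100 + p//400) mod 7 = (2083 + 520 - 20 + 5) mod 7 = 2588 mod 7 = 5 -> Saturday (Mon=0 ... Sun=6)
Days before May (Jan-Apr): 121; May 1 index = (5 + 121) mod 7 = 0 -> Monday
First Friday is May 5
Fridays: 5, 12, 19, 26

4 Fridays


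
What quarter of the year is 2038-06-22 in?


Month: June (month 6)
Q1: Jan-Mar, Q2: Apr-Jun, Q3: Jul-Sep, Q4: Oct-Dec

Q2


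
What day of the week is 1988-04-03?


Date: April 3, 1988
Anchor: Jan 1, 1988. With p = 1988 - 1 = 1987: (p + p//4 - p//100 + p//400) mod 7 = (1987 + 496 - 19 + 4) mod 7 = 2468 mod 7 = 4 -> Friday (Mon=0 ... Sun=6)
Days before April (Jan-Mar): 91; offset = 91 + 3 - 1 = 93
Weekday index = (4 + 93) mod 7 = 6

Day of the week: Sunday


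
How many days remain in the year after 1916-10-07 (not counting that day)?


Day of year: 281 of 366
Remaining = 366 - 281

85 days


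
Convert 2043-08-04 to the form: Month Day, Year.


ISO 2043-08-04 parses as year=2043, month=08, day=04
Month 8 -> August

August 4, 2043


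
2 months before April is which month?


April is month 4
4 - 2 = 2

February


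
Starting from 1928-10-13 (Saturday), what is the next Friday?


Current: Saturday
Target: Friday
Days ahead: 6

Next Friday: 1928-10-19


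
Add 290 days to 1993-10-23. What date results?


Start: 1993-10-23, add 290 days
October 1993 has 31 days: 31 - 23 = 8 days to October 31 -> 282 left
November 1993 has 30 days -> 252 left
December 1993 has 31 days -> 221 left
January 1994 has 31 days -> 190 left
February 1994 has 28 days -> 162 left
March 1994 has 31 days -> 131 left
April 1994 has 30 days -> 101 left
May 1994 has 31 days -> 70 left
June 1994 has 30 days -> 40 left
July 1994 has 31 days -> 9 left
August 1994: 9 <= 31 -> lands on August 9

Result: 1994-08-09


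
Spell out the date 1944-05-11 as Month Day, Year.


ISO 1944-05-11 parses as year=1944, month=05, day=11
Month 5 -> May

May 11, 1944


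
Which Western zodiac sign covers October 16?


Date: October 16
Conventional tropical zodiac dates: Libra from September 23 onward; Scorpio starts October 23
October 16 falls within the Libra range

Libra


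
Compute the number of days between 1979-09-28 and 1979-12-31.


From 1979-09-28 to 1979-12-31
1979-09-28: days before September = 31 + 28 + 31 + 30 + 31 + 30 + 31 + 31 = 243 (1979 is not a leap year); day of year = 243 + 28 = 271
1979-12-31: days before December = 31 + 28 + 31 + 30 + 31 + 30 + 31 + 31 + 30 + 31 + 30 = 334 (1979 is not a leap year); day of year = 334 + 31 = 365
Same year: 365 - 271 = 94

94 days


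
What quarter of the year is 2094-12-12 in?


Month: December (month 12)
Q1: Jan-Mar, Q2: Apr-Jun, Q3: Jul-Sep, Q4: Oct-Dec

Q4


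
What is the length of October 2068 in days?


October 2068

31 days


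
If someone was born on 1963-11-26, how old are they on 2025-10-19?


Birth: 1963-11-26
Reference: 2025-10-19
Year difference: 2025 - 1963 = 62
Birthday not yet reached in 2025, subtract 1

61 years old


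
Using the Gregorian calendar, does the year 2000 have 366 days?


Gregorian leap year rule: divisible by 4, but not by 100, unless also by 400.
2000 is divisible by 400 -> leap year

Yes


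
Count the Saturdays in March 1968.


March 1968 has 31 days
Anchor: Jan 1, 1968. With p = 1968 - 1 = 1967: (p + p//4 - p//100 + p//400) mod 7 = (1967 + 491 - 19 + 4) mod 7 = 2443 mod 7 = 0 -> Monday (Mon=0 ... Sun=6)
Days before March (Jan-Feb): 60; March 1 index = (0 + 60) mod 7 = 4 -> Friday
First Saturday is March 2
Saturdays: 2, 9, 16, 23, 30

5 Saturdays


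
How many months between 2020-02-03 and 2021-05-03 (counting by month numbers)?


From February 2020 to May 2021
1 year * 12 = 12 months, plus 3 months = 15

15 months


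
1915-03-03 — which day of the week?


Date: March 3, 1915
Anchor: Jan 1, 1915. With p = 1915 - 1 = 1914: (p + p//4 - p//100 + p//400) mod 7 = (1914 + 478 - 19 + 4) mod 7 = 2377 mod 7 = 4 -> Friday (Mon=0 ... Sun=6)
Days before March (Jan-Feb): 59; offset = 59 + 3 - 1 = 61
Weekday index = (4 + 61) mod 7 = 2

Day of the week: Wednesday


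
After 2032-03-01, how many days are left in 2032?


Day of year: 61 of 366
Remaining = 366 - 61

305 days


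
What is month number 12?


Month 12 of 12

December


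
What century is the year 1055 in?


Century = (year - 1) // 100 + 1
= (1055 - 1) // 100 + 1
= 1054 // 100 + 1
= 10 + 1

11th century


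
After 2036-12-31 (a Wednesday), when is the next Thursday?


Current: Wednesday
Target: Thursday
Days ahead: 1

Next Thursday: 2037-01-01


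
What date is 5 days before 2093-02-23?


Start: 2093-02-23, subtract 5 days
23 - 5 = 18 stays within February 2093

Result: 2093-02-18


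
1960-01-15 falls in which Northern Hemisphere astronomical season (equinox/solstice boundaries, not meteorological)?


Date: January 15
Astronomical Winter (approx.; exact equinox/solstice day varies by year): December 21 to March 19
January 15 falls within the Winter window

Winter


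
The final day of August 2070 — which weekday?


August 2070 has 31 days
Anchor: Jan 1, 2070. With p = 2070 - 1 = 2069: (p + p//4 - p//100 + p//400) mod 7 = (2069 + 517 - 20 + 5) mod 7 = 2571 mod 7 = 2 -> Wednesday (Mon=0 ... Sun=6)
Days before August (Jan-Jul): 212; August 1 index = (2 + 212) mod 7 = 4 -> Friday
Last day offset: 31 - 1 = 30 days
Weekday index = (4 + 30) mod 7 = 6

Sunday, August 31


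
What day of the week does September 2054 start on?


Target: September 1, 2054
Anchor: Jan 1, 2054. With p = 2054 - 1 = 2053: (p + p//4 - p//100 + p//400) mod 7 = (2053 + 513 - 20 + 5) mod 7 = 2551 mod 7 = 3 -> Thursday (Mon=0 ... Sun=6)
Days before September (Jan-Aug): 243 days
Weekday index = (3 + 243) mod 7 = 1

Tuesday


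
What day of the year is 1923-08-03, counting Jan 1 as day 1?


Date: August 3, 1923
Days in months 1 through 7: 212
Plus 3 days in August

Day of year: 215


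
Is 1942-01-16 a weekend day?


Anchor: Jan 1, 1942. With p = 1942 - 1 = 1941: (p + p//4 - p//100 + p//400) mod 7 = (1941 + 485 - 19 + 4) mod 7 = 2411 mod 7 = 3 -> Thursday (Mon=0 ... Sun=6)
Day of year: 16; offset = 15
Weekday index = (3 + 15) mod 7 = 4 -> Friday
Weekend days: Saturday, Sunday

No


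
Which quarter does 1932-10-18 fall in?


Month: October (month 10)
Q1: Jan-Mar, Q2: Apr-Jun, Q3: Jul-Sep, Q4: Oct-Dec

Q4


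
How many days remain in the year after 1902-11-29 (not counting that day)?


Day of year: 333 of 365
Remaining = 365 - 333

32 days


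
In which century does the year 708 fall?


Century = (year - 1) // 100 + 1
= (708 - 1) // 100 + 1
= 707 // 100 + 1
= 7 + 1

8th century


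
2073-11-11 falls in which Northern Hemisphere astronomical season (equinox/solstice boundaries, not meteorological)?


Date: November 11
Astronomical Autumn (approx.; exact equinox/solstice day varies by year): September 22 to December 20
November 11 falls within the Autumn window

Autumn


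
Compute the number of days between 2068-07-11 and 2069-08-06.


From 2068-07-11 to 2069-08-06
2068-07-11: days before July = 31 + 29 + 31 + 30 + 31 + 30 = 182 (2068 is a leap year); day of year = 182 + 11 = 193
2069-08-06: days before August = 31 + 28 + 31 + 30 + 31 + 30 + 31 = 212 (2069 is not a leap year); day of year = 212 + 6 = 218
Rest of 2068: 366 - 193 = 173
Total = 173 + 218 = 391

391 days


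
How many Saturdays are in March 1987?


March 1987 has 31 days
Anchor: Jan 1, 1987. With p = 1987 - 1 = 1986: (p + p//4 - p//100 + p//400) mod 7 = (1986 + 496 - 19 + 4) mod 7 = 2467 mod 7 = 3 -> Thursday (Mon=0 ... Sun=6)
Days before March (Jan-Feb): 59; March 1 index = (3 + 59) mod 7 = 6 -> Sunday
First Saturday is March 7
Saturdays: 7, 14, 21, 28

4 Saturdays


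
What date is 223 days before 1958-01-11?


Start: 1958-01-11, subtract 223 days
Back 11 days from January 11 reaches December 31, 1957 -> 212 left
December 1957 has 31 days -> back to November 30, 1957 -> 181 left
November 1957 has 30 days -> back to October 31, 1957 -> 151 left
October 1957 has 31 days -> back to September 30, 1957 -> 120 left
September 1957 has 30 days -> back to August 31, 1957 -> 90 left
August 1957 has 31 days -> back to July 31, 1957 -> 59 left
July 1957 has 31 days -> back to June 30, 1957 -> 28 left
June 1957: 30 - 28 = 2 -> lands on June 2

Result: 1957-06-02


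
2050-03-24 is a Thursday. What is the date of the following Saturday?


Current: Thursday
Target: Saturday
Days ahead: 2

Next Saturday: 2050-03-26


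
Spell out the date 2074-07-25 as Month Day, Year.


ISO 2074-07-25 parses as year=2074, month=07, day=25
Month 7 -> July

July 25, 2074


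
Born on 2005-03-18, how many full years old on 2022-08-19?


Birth: 2005-03-18
Reference: 2022-08-19
Year difference: 2022 - 2005 = 17

17 years old


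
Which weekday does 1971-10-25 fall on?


Date: October 25, 1971
Anchor: Jan 1, 1971. With p = 1971 - 1 = 1970: (p + p//4 - p//100 + p//400) mod 7 = (1970 + 492 - 19 + 4) mod 7 = 2447 mod 7 = 4 -> Friday (Mon=0 ... Sun=6)
Days before October (Jan-Sep): 273; offset = 273 + 25 - 1 = 297
Weekday index = (4 + 297) mod 7 = 0

Day of the week: Monday


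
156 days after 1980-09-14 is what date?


Start: 1980-09-14, add 156 days
September 1980 has 30 days: 30 - 14 = 16 days to September 30 -> 140 left
October 1980 has 31 days -> 109 left
November 1980 has 30 days -> 79 left
December 1980 has 31 days -> 48 left
January 1981 has 31 days -> 17 left
February 1981: 17 <= 28 -> lands on February 17

Result: 1981-02-17


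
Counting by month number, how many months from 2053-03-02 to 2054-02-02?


From March 2053 to February 2054
1 year * 12 = 12 months, minus 1 month = 11

11 months


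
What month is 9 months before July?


July is month 7
7 - 9 = -2; wrap: -2 + 12 = 10

October


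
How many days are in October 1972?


October 1972

31 days


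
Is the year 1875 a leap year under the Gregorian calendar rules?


Gregorian leap year rule: divisible by 4, but not by 100, unless also by 400.
1875 is not divisible by 4 -> not a leap year

No


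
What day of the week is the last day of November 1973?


November 1973 has 30 days
Anchor: Jan 1, 1973. With p = 1973 - 1 = 1972: (p + p//4 - p//100 + p//400) mod 7 = (1972 + 493 - 19 + 4) mod 7 = 2450 mod 7 = 0 -> Monday (Mon=0 ... Sun=6)
Days before November (Jan-Oct): 304; November 1 index = (0 + 304) mod 7 = 3 -> Thursday
Last day offset: 30 - 1 = 29 days
Weekday index = (3 + 29) mod 7 = 4

Friday, November 30


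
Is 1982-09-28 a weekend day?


Anchor: Jan 1, 1982. With p = 1982 - 1 = 1981: (p + p//4 - p//100 + p//400) mod 7 = (1981 + 495 - 19 + 4) mod 7 = 2461 mod 7 = 4 -> Friday (Mon=0 ... Sun=6)
Day of year: 271; offset = 270
Weekday index = (4 + 270) mod 7 = 1 -> Tuesday
Weekend days: Saturday, Sunday

No


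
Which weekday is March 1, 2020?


Target: March 1, 2020
Anchor: Jan 1, 2020. With p = 2020 - 1 = 2019: (p + p//4 - p//100 + p//400) mod 7 = (2019 + 504 - 20 + 5) mod 7 = 2508 mod 7 = 2 -> Wednesday (Mon=0 ... Sun=6)
Days before March (Jan-Feb): 60 days
Weekday index = (2 + 60) mod 7 = 6

Sunday


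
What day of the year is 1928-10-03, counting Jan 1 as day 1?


Date: October 3, 1928
Days in months 1 through 9: 274
Plus 3 days in October

Day of year: 277


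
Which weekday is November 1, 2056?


Target: November 1, 2056
Anchor: Jan 1, 2056. With p = 2056 - 1 = 2055: (p + p//4 - p//100 + p//400) mod 7 = (2055 + 513 - 20 + 5) mod 7 = 2553 mod 7 = 5 -> Saturday (Mon=0 ... Sun=6)
Days before November (Jan-Oct): 305 days
Weekday index = (5 + 305) mod 7 = 2

Wednesday


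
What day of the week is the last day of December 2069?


December 2069 has 31 days
Anchor: Jan 1, 2069. With p = 2069 - 1 = 2068: (p + p//4 - p//100 + p//400) mod 7 = (2068 + 517 - 20 + 5) mod 7 = 2570 mod 7 = 1 -> Tuesday (Mon=0 ... Sun=6)
Days before December (Jan-Nov): 334; December 1 index = (1 + 334) mod 7 = 6 -> Sunday
Last day offset: 31 - 1 = 30 days
Weekday index = (6 + 30) mod 7 = 1

Tuesday, December 31


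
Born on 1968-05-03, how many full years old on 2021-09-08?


Birth: 1968-05-03
Reference: 2021-09-08
Year difference: 2021 - 1968 = 53

53 years old


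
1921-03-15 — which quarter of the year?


Month: March (month 3)
Q1: Jan-Mar, Q2: Apr-Jun, Q3: Jul-Sep, Q4: Oct-Dec

Q1


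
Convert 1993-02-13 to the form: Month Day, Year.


ISO 1993-02-13 parses as year=1993, month=02, day=13
Month 2 -> February

February 13, 1993


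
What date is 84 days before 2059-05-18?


Start: 2059-05-18, subtract 84 days
Back 18 days from May 18 reaches April 30, 2059 -> 66 left
April 2059 has 30 days -> back to March 31, 2059 -> 36 left
March 2059 has 31 days -> back to February 28, 2059 -> 5 left
February 2059: 28 - 5 = 23 -> lands on February 23

Result: 2059-02-23


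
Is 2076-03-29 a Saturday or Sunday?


Anchor: Jan 1, 2076. With p = 2076 - 1 = 2075: (p + p//4 - p//100 + p//400) mod 7 = (2075 + 518 - 20 + 5) mod 7 = 2578 mod 7 = 2 -> Wednesday (Mon=0 ... Sun=6)
Day of year: 89; offset = 88
Weekday index = (2 + 88) mod 7 = 6 -> Sunday
Weekend days: Saturday, Sunday

Yes


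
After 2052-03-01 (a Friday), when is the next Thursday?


Current: Friday
Target: Thursday
Days ahead: 6

Next Thursday: 2052-03-07


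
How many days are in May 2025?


May 2025

31 days


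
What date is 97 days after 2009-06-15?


Start: 2009-06-15, add 97 days
June 2009 has 30 days: 30 - 15 = 15 days to June 30 -> 82 left
July 2009 has 31 days -> 51 left
August 2009 has 31 days -> 20 left
September 2009: 20 <= 30 -> lands on September 20

Result: 2009-09-20


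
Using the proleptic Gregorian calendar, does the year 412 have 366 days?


Gregorian leap year rule: divisible by 4, but not by 100, unless also by 400.
412 is divisible by 4 but not 100 -> leap year

Yes


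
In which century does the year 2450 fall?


Century = (year - 1) // 100 + 1
= (2450 - 1) // 100 + 1
= 2449 // 100 + 1
= 24 + 1

25th century


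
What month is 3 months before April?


April is month 4
4 - 3 = 1

January


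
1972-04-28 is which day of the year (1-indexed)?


Date: April 28, 1972
Days in months 1 through 3: 91
Plus 28 days in April

Day of year: 119


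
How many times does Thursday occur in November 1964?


November 1964 has 30 days
Anchor: Jan 1, 1964. With p = 1964 - 1 = 1963: (p + p//4 - p//100 + p//400) mod 7 = (1963 + 490 - 19 + 4) mod 7 = 2438 mod 7 = 2 -> Wednesday (Mon=0 ... Sun=6)
Days before November (Jan-Oct): 305; November 1 index = (2 + 305) mod 7 = 6 -> Sunday
First Thursday is November 5
Thursdays: 5, 12, 19, 26

4 Thursdays


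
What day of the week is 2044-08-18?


Date: August 18, 2044
Anchor: Jan 1, 2044. With p = 2044 - 1 = 2043: (p + p//4 - p//100 + p//400) mod 7 = (2043 + 510 - 20 + 5) mod 7 = 2538 mod 7 = 4 -> Friday (Mon=0 ... Sun=6)
Days before August (Jan-Jul): 213; offset = 213 + 18 - 1 = 230
Weekday index = (4 + 230) mod 7 = 3

Day of the week: Thursday


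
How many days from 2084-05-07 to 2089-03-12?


From 2084-05-07 to 2089-03-12
2084-05-07: days before May = 31 + 29 + 31 + 30 = 121 (2084 is a leap year); day of year = 121 + 7 = 128
2089-03-12: days before March = 31 + 28 = 59 (2089 is not a leap year); day of year = 59 + 12 = 71
Rest of 2084: 366 - 128 = 238
Full years 2085 (365), 2086 (365), 2087 (365), 2088 (366): 1461
Total = 238 + 1461 + 71 = 1770

1770 days


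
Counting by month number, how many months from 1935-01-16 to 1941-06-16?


From January 1935 to June 1941
6 years * 12 = 72 months, plus 5 months = 77

77 months


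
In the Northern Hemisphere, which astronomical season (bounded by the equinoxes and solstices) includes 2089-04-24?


Date: April 24
Astronomical Spring (approx.; exact equinox/solstice day varies by year): March 20 to June 20
April 24 falls within the Spring window

Spring


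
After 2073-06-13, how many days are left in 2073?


Day of year: 164 of 365
Remaining = 365 - 164

201 days


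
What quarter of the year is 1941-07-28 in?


Month: July (month 7)
Q1: Jan-Mar, Q2: Apr-Jun, Q3: Jul-Sep, Q4: Oct-Dec

Q3


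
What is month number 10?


Month 10 of 12

October


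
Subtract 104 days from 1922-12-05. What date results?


Start: 1922-12-05, subtract 104 days
Back 5 days from December 5 reaches November 30, 1922 -> 99 left
November 1922 has 30 days -> back to October 31, 1922 -> 69 left
October 1922 has 31 days -> back to September 30, 1922 -> 38 left
September 1922 has 30 days -> back to August 31, 1922 -> 8 left
August 1922: 31 - 8 = 23 -> lands on August 23

Result: 1922-08-23


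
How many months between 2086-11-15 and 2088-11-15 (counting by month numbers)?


From November 2086 to November 2088
2 years * 12 = 24 months = 24

24 months


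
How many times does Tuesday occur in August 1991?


August 1991 has 31 days
Anchor: Jan 1, 1991. With p = 1991 - 1 = 1990: (p + p//4 - p//100 + p//400) mod 7 = (1990 + 497 - 19 + 4) mod 7 = 2472 mod 7 = 1 -> Tuesday (Mon=0 ... Sun=6)
Days before August (Jan-Jul): 212; August 1 index = (1 + 212) mod 7 = 3 -> Thursday
First Tuesday is August 6
Tuesdays: 6, 13, 20, 27

4 Tuesdays


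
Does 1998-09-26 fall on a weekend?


Anchor: Jan 1, 1998. With p = 1998 - 1 = 1997: (p + p//4 - p//100 + p//400) mod 7 = (1997 + 499 - 19 + 4) mod 7 = 2481 mod 7 = 3 -> Thursday (Mon=0 ... Sun=6)
Day of year: 269; offset = 268
Weekday index = (3 + 268) mod 7 = 5 -> Saturday
Weekend days: Saturday, Sunday

Yes


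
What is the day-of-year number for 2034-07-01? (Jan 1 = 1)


Date: July 1, 2034
Days in months 1 through 6: 181
Plus 1 days in July

Day of year: 182


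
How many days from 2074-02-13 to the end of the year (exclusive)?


Day of year: 44 of 365
Remaining = 365 - 44

321 days


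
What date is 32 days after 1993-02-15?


Start: 1993-02-15, add 32 days
February 1993 has 28 days: 28 - 15 = 13 days to February 28 -> 19 left
March 1993: 19 <= 31 -> lands on March 19

Result: 1993-03-19


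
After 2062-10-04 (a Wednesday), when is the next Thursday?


Current: Wednesday
Target: Thursday
Days ahead: 1

Next Thursday: 2062-10-05


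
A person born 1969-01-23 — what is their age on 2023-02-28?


Birth: 1969-01-23
Reference: 2023-02-28
Year difference: 2023 - 1969 = 54

54 years old


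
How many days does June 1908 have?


June 1908

30 days


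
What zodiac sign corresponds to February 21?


Date: February 21
Conventional tropical zodiac dates: Pisces from February 19 onward; Aries starts March 21
February 21 falls within the Pisces range

Pisces


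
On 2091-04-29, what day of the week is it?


Date: April 29, 2091
Anchor: Jan 1, 2091. With p = 2091 - 1 = 2090: (p + p//4 - p//100 + p//400) mod 7 = (2090 + 522 - 20 + 5) mod 7 = 2597 mod 7 = 0 -> Monday (Mon=0 ... Sun=6)
Days before April (Jan-Mar): 90; offset = 90 + 29 - 1 = 118
Weekday index = (0 + 118) mod 7 = 6

Day of the week: Sunday


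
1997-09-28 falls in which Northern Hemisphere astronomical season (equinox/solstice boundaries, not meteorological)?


Date: September 28
Astronomical Autumn (approx.; exact equinox/solstice day varies by year): September 22 to December 20
September 28 falls within the Autumn window

Autumn


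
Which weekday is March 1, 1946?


Target: March 1, 1946
Anchor: Jan 1, 1946. With p = 1946 - 1 = 1945: (p + p//4 - p//100 + p//400) mod 7 = (1945 + 486 - 19 + 4) mod 7 = 2416 mod 7 = 1 -> Tuesday (Mon=0 ... Sun=6)
Days before March (Jan-Feb): 59 days
Weekday index = (1 + 59) mod 7 = 4

Friday


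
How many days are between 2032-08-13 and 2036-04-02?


From 2032-08-13 to 2036-04-02
2032-08-13: days before August = 31 + 29 + 31 + 30 + 31 + 30 + 31 = 213 (2032 is a leap year); day of year = 213 + 13 = 226
2036-04-02: days before April = 31 + 29 + 31 = 91 (2036 is a leap year); day of year = 91 + 2 = 93
Rest of 2032: 366 - 226 = 140
Full years 2033 (365), 2034 (365), 2035 (365): 1095
Total = 140 + 1095 + 93 = 1328

1328 days


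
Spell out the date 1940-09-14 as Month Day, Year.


ISO 1940-09-14 parses as year=1940, month=09, day=14
Month 9 -> September

September 14, 1940


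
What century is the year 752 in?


Century = (year - 1) // 100 + 1
= (752 - 1) // 100 + 1
= 751 // 100 + 1
= 7 + 1

8th century


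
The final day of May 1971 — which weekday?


May 1971 has 31 days
Anchor: Jan 1, 1971. With p = 1971 - 1 = 1970: (p + p//4 - p//100 + p//400) mod 7 = (1970 + 492 - 19 + 4) mod 7 = 2447 mod 7 = 4 -> Friday (Mon=0 ... Sun=6)
Days before May (Jan-Apr): 120; May 1 index = (4 + 120) mod 7 = 5 -> Saturday
Last day offset: 31 - 1 = 30 days
Weekday index = (5 + 30) mod 7 = 0

Monday, May 31


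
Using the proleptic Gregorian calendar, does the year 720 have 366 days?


Gregorian leap year rule: divisible by 4, but not by 100, unless also by 400.
720 is divisible by 4 but not 100 -> leap year

Yes


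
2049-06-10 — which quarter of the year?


Month: June (month 6)
Q1: Jan-Mar, Q2: Apr-Jun, Q3: Jul-Sep, Q4: Oct-Dec

Q2


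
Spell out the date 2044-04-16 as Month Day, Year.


ISO 2044-04-16 parses as year=2044, month=04, day=16
Month 4 -> April

April 16, 2044


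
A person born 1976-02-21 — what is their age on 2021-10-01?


Birth: 1976-02-21
Reference: 2021-10-01
Year difference: 2021 - 1976 = 45

45 years old


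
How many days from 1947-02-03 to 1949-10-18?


From 1947-02-03 to 1949-10-18
1947-02-03: days before February = 31; day of year = 31 + 3 = 34
1949-10-18: days before October = 31 + 28 + 31 + 30 + 31 + 30 + 31 + 31 + 30 = 273 (1949 is not a leap year); day of year = 273 + 18 = 291
Rest of 1947: 365 - 34 = 331
Full years 1948 (366): 366
Total = 331 + 366 + 291 = 988

988 days


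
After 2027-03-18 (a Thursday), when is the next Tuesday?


Current: Thursday
Target: Tuesday
Days ahead: 5

Next Tuesday: 2027-03-23


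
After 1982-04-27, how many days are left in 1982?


Day of year: 117 of 365
Remaining = 365 - 117

248 days


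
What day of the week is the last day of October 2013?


October 2013 has 31 days
Anchor: Jan 1, 2013. With p = 2013 - 1 = 2012: (p + p//4 - p//100 + p//400) mod 7 = (2012 + 503 - 20 + 5) mod 7 = 2500 mod 7 = 1 -> Tuesday (Mon=0 ... Sun=6)
Days before October (Jan-Sep): 273; October 1 index = (1 + 273) mod 7 = 1 -> Tuesday
Last day offset: 31 - 1 = 30 days
Weekday index = (1 + 30) mod 7 = 3

Thursday, October 31


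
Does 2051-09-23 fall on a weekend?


Anchor: Jan 1, 2051. With p = 2051 - 1 = 2050: (p + p//4 - p//100 + p//400) mod 7 = (2050 + 512 - 20 + 5) mod 7 = 2547 mod 7 = 6 -> Sunday (Mon=0 ... Sun=6)
Day of year: 266; offset = 265
Weekday index = (6 + 265) mod 7 = 5 -> Saturday
Weekend days: Saturday, Sunday

Yes


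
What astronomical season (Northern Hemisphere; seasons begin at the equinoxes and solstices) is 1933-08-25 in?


Date: August 25
Astronomical Summer (approx.; exact equinox/solstice day varies by year): June 21 to September 21
August 25 falls within the Summer window

Summer


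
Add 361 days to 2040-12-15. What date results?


Start: 2040-12-15, add 361 days
December 2040 has 31 days: 31 - 15 = 16 days to December 31 -> 345 left
January 2041 has 31 days -> 314 left
February 2041 has 28 days -> 286 left
March 2041 has 31 days -> 255 left
April 2041 has 30 days -> 225 left
May 2041 has 31 days -> 194 left
June 2041 has 30 days -> 164 left
July 2041 has 31 days -> 133 left
August 2041 has 31 days -> 102 left
September 2041 has 30 days -> 72 left
October 2041 has 31 days -> 41 left
November 2041 has 30 days -> 11 left
December 2041: 11 <= 31 -> lands on December 11

Result: 2041-12-11


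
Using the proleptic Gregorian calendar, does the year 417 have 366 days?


Gregorian leap year rule: divisible by 4, but not by 100, unless also by 400.
417 is not divisible by 4 -> not a leap year

No


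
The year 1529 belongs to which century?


Century = (year - 1) // 100 + 1
= (1529 - 1) // 100 + 1
= 1528 // 100 + 1
= 15 + 1

16th century


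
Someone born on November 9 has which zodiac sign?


Date: November 9
Conventional tropical zodiac dates: Scorpio from October 23 onward; Sagittarius starts November 22
November 9 falls within the Scorpio range

Scorpio


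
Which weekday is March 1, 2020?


Target: March 1, 2020
Anchor: Jan 1, 2020. With p = 2020 - 1 = 2019: (p + p//4 - p//100 + p//400) mod 7 = (2019 + 504 - 20 + 5) mod 7 = 2508 mod 7 = 2 -> Wednesday (Mon=0 ... Sun=6)
Days before March (Jan-Feb): 60 days
Weekday index = (2 + 60) mod 7 = 6

Sunday


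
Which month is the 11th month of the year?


Month 11 of 12

November


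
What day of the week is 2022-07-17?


Date: July 17, 2022
Anchor: Jan 1, 2022. With p = 2022 - 1 = 2021: (p + p//4 - p//100 + p//400) mod 7 = (2021 + 505 - 20 + 5) mod 7 = 2511 mod 7 = 5 -> Saturday (Mon=0 ... Sun=6)
Days before July (Jan-Jun): 181; offset = 181 + 17 - 1 = 197
Weekday index = (5 + 197) mod 7 = 6

Day of the week: Sunday


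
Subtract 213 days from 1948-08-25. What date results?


Start: 1948-08-25, subtract 213 days
Back 25 days from August 25 reaches July 31, 1948 -> 188 left
July 1948 has 31 days -> back to June 30, 1948 -> 157 left
June 1948 has 30 days -> back to May 31, 1948 -> 127 left
May 1948 has 31 days -> back to April 30, 1948 -> 96 left
April 1948 has 30 days -> back to March 31, 1948 -> 66 left
March 1948 has 31 days -> back to February 29, 1948 -> 35 left
February 1948 has 29 days -> back to January 31, 1948 -> 6 left
January 1948: 31 - 6 = 25 -> lands on January 25

Result: 1948-01-25


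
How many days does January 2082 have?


January 2082

31 days


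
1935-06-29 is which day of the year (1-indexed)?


Date: June 29, 1935
Days in months 1 through 5: 151
Plus 29 days in June

Day of year: 180


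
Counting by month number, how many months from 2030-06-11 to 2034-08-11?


From June 2030 to August 2034
4 years * 12 = 48 months, plus 2 months = 50

50 months


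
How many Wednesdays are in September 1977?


September 1977 has 30 days
Anchor: Jan 1, 1977. With p = 1977 - 1 = 1976: (p + p//4 - p//100 + p//400) mod 7 = (1976 + 494 - 19 + 4) mod 7 = 2455 mod 7 = 5 -> Saturday (Mon=0 ... Sun=6)
Days before September (Jan-Aug): 243; September 1 index = (5 + 243) mod 7 = 3 -> Thursday
First Wednesday is September 7
Wednesdays: 7, 14, 21, 28

4 Wednesdays


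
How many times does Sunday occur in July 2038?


July 2038 has 31 days
Anchor: Jan 1, 2038. With p = 2038 - 1 = 2037: (p + p//4 - p//100 + p//400) mod 7 = (2037 + 509 - 20 + 5) mod 7 = 2531 mod 7 = 4 -> Friday (Mon=0 ... Sun=6)
Days before July (Jan-Jun): 181; July 1 index = (4 + 181) mod 7 = 3 -> Thursday
First Sunday is July 4
Sundays: 4, 11, 18, 25

4 Sundays


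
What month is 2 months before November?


November is month 11
11 - 2 = 9

September


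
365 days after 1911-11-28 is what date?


Start: 1911-11-28, add 365 days
November 1911 has 30 days: 30 - 28 = 2 days to November 30 -> 363 left
December 1911 has 31 days -> 332 left
January 1912 has 31 days -> 301 left
February 1912 has 29 days -> 272 left
March 1912 has 31 days -> 241 left
April 1912 has 30 days -> 211 left
May 1912 has 31 days -> 180 left
June 1912 has 30 days -> 150 left
July 1912 has 31 days -> 119 left
August 1912 has 31 days -> 88 left
September 1912 has 30 days -> 58 left
October 1912 has 31 days -> 27 left
November 1912: 27 <= 30 -> lands on November 27

Result: 1912-11-27


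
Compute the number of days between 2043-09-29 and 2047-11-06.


From 2043-09-29 to 2047-11-06
2043-09-29: days before September = 31 + 28 + 31 + 30 + 31 + 30 + 31 + 31 = 243 (2043 is not a leap year); day of year = 243 + 29 = 272
2047-11-06: days before November = 31 + 28 + 31 + 30 + 31 + 30 + 31 + 31 + 30 + 31 = 304 (2047 is not a leap year); day of year = 304 + 6 = 310
Rest of 2043: 365 - 272 = 93
Full years 2044 (366), 2045 (365), 2046 (365): 1096
Total = 93 + 1096 + 310 = 1499

1499 days


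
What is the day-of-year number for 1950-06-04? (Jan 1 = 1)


Date: June 4, 1950
Days in months 1 through 5: 151
Plus 4 days in June

Day of year: 155


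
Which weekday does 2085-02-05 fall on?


Date: February 5, 2085
Anchor: Jan 1, 2085. With p = 2085 - 1 = 2084: (p + p//4 - p//100 + p//400) mod 7 = (2084 + 521 - 20 + 5) mod 7 = 2590 mod 7 = 0 -> Monday (Mon=0 ... Sun=6)
Days before February (Jan): 31; offset = 31 + 5 - 1 = 35
Weekday index = (0 + 35) mod 7 = 0

Day of the week: Monday


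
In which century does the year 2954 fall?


Century = (year - 1) // 100 + 1
= (2954 - 1) // 100 + 1
= 2953 // 100 + 1
= 29 + 1

30th century


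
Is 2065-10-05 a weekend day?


Anchor: Jan 1, 2065. With p = 2065 - 1 = 2064: (p + p//4 - p//100 + p//400) mod 7 = (2064 + 516 - 20 + 5) mod 7 = 2565 mod 7 = 3 -> Thursday (Mon=0 ... Sun=6)
Day of year: 278; offset = 277
Weekday index = (3 + 277) mod 7 = 0 -> Monday
Weekend days: Saturday, Sunday

No


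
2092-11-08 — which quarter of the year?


Month: November (month 11)
Q1: Jan-Mar, Q2: Apr-Jun, Q3: Jul-Sep, Q4: Oct-Dec

Q4


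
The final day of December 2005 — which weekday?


December 2005 has 31 days
Anchor: Jan 1, 2005. With p = 2005 - 1 = 2004: (p + p//4 - p//100 + p//400) mod 7 = (2004 + 501 - 20 + 5) mod 7 = 2490 mod 7 = 5 -> Saturday (Mon=0 ... Sun=6)
Days before December (Jan-Nov): 334; December 1 index = (5 + 334) mod 7 = 3 -> Thursday
Last day offset: 31 - 1 = 30 days
Weekday index = (3 + 30) mod 7 = 5

Saturday, December 31
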